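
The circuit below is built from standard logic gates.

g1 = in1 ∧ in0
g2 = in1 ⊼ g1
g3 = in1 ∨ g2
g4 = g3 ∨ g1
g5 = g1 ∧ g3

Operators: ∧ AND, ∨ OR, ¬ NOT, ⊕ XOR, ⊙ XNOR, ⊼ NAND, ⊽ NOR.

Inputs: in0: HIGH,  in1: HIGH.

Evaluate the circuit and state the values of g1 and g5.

g1 = HIGH, g5 = HIGH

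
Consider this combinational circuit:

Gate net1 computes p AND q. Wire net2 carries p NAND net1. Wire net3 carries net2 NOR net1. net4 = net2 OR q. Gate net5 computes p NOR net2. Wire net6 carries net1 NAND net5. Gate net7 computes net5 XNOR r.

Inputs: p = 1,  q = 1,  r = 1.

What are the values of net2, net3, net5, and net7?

net1 = p AND q = 1 AND 1 = 1
net2 = p NAND net1 = 1 NAND 1 = 0
net3 = net2 NOR net1 = 0 NOR 1 = 0
net5 = p NOR net2 = 1 NOR 0 = 0
net7 = net5 XNOR r = 0 XNOR 1 = 0

net2 = 0  net3 = 0  net5 = 0  net7 = 0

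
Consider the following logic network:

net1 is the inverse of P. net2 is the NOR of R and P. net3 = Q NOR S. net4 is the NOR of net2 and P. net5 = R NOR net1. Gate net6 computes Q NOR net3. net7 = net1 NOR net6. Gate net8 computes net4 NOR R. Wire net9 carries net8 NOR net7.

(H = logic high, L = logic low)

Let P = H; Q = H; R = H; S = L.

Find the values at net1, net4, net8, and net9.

net1 = NOT P = NOT H = L
net2 = R NOR P = H NOR H = L
net3 = Q NOR S = H NOR L = L
net4 = net2 NOR P = L NOR H = L
net6 = Q NOR net3 = H NOR L = L
net7 = net1 NOR net6 = L NOR L = H
net8 = net4 NOR R = L NOR H = L
net9 = net8 NOR net7 = L NOR H = L

net1 = L; net4 = L; net8 = L; net9 = L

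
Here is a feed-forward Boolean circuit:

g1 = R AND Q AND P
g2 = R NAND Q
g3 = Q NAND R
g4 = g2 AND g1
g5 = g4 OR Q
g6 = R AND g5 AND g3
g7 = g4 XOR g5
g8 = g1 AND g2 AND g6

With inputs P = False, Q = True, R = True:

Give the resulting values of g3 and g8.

g3 = False, g8 = False

g1 = R AND Q AND P = True AND True AND False = False
g2 = R NAND Q = True NAND True = False
g3 = Q NAND R = True NAND True = False
g4 = g2 AND g1 = False AND False = False
g5 = g4 OR Q = False OR True = True
g6 = R AND g5 AND g3 = True AND True AND False = False
g8 = g1 AND g2 AND g6 = False AND False AND False = False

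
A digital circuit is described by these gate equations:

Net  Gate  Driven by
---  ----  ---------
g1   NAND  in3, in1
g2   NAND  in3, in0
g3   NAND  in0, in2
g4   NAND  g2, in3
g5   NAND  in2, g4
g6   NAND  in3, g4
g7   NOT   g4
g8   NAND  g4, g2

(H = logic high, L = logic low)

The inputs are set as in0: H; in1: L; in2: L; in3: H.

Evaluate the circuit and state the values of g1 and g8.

g1 = in3 NAND in1 = H NAND L = H
g2 = in3 NAND in0 = H NAND H = L
g4 = g2 NAND in3 = L NAND H = H
g8 = g4 NAND g2 = H NAND L = H

g1 = H, g8 = H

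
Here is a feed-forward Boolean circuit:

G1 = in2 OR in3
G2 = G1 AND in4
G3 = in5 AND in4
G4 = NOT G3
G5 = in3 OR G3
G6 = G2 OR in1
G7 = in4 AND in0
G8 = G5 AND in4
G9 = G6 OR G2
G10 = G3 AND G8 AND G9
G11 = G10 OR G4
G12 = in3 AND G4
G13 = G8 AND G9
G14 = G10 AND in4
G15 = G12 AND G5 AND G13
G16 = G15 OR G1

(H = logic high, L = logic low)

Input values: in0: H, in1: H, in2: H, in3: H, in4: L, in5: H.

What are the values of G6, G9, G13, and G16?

G6 = H  G9 = H  G13 = L  G16 = H

G1 = in2 OR in3 = H OR H = H
G2 = G1 AND in4 = H AND L = L
G3 = in5 AND in4 = H AND L = L
G4 = NOT G3 = NOT L = H
G5 = in3 OR G3 = H OR L = H
G6 = G2 OR in1 = L OR H = H
G8 = G5 AND in4 = H AND L = L
G9 = G6 OR G2 = H OR L = H
G12 = in3 AND G4 = H AND H = H
G13 = G8 AND G9 = L AND H = L
G15 = G12 AND G5 AND G13 = H AND H AND L = L
G16 = G15 OR G1 = L OR H = H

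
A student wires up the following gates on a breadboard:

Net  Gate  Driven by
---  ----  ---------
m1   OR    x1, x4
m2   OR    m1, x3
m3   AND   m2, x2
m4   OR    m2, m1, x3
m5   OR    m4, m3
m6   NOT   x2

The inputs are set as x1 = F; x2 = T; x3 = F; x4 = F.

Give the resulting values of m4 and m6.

m1 = x1 OR x4 = F OR F = F
m2 = m1 OR x3 = F OR F = F
m4 = m2 OR m1 OR x3 = F OR F OR F = F
m6 = NOT x2 = NOT T = F

m4 = F, m6 = F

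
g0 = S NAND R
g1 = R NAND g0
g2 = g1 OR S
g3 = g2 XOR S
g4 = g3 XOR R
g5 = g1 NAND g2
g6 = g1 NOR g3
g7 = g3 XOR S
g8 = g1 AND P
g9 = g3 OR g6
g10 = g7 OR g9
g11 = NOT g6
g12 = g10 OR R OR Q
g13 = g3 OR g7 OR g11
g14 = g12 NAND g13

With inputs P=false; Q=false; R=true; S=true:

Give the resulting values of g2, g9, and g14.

g2 = true; g9 = false; g14 = false

g0 = S NAND R = true NAND true = false
g1 = R NAND g0 = true NAND false = true
g2 = g1 OR S = true OR true = true
g3 = g2 XOR S = true XOR true = false
g6 = g1 NOR g3 = true NOR false = false
g7 = g3 XOR S = false XOR true = true
g9 = g3 OR g6 = false OR false = false
g10 = g7 OR g9 = true OR false = true
g11 = NOT g6 = NOT false = true
g12 = g10 OR R OR Q = true OR true OR false = true
g13 = g3 OR g7 OR g11 = false OR true OR true = true
g14 = g12 NAND g13 = true NAND true = false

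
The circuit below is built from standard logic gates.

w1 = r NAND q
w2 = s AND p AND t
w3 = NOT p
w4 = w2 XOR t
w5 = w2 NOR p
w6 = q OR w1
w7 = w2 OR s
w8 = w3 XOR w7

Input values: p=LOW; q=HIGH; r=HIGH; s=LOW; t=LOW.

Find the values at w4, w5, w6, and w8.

w4 = LOW  w5 = HIGH  w6 = HIGH  w8 = HIGH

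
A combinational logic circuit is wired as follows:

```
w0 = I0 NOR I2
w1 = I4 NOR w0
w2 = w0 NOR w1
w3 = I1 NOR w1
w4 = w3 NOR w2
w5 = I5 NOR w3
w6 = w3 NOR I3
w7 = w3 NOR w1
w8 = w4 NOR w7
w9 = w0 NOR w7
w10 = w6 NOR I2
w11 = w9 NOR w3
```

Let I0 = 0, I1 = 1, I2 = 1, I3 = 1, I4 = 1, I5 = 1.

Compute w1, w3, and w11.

w1 = 0; w3 = 0; w11 = 1

w0 = I0 NOR I2 = 0 NOR 1 = 0
w1 = I4 NOR w0 = 1 NOR 0 = 0
w3 = I1 NOR w1 = 1 NOR 0 = 0
w7 = w3 NOR w1 = 0 NOR 0 = 1
w9 = w0 NOR w7 = 0 NOR 1 = 0
w11 = w9 NOR w3 = 0 NOR 0 = 1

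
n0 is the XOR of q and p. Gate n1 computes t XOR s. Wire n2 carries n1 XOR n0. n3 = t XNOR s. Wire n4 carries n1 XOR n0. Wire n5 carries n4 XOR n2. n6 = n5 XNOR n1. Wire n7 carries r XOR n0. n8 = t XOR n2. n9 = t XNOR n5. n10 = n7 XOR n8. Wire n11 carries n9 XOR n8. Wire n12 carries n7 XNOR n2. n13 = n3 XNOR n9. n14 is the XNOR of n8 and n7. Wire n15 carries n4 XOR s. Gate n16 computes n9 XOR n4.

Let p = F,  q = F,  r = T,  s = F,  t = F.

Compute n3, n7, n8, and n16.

n3 = T; n7 = T; n8 = F; n16 = T

n0 = q XOR p = F XOR F = F
n1 = t XOR s = F XOR F = F
n2 = n1 XOR n0 = F XOR F = F
n3 = t XNOR s = F XNOR F = T
n4 = n1 XOR n0 = F XOR F = F
n5 = n4 XOR n2 = F XOR F = F
n7 = r XOR n0 = T XOR F = T
n8 = t XOR n2 = F XOR F = F
n9 = t XNOR n5 = F XNOR F = T
n16 = n9 XOR n4 = T XOR F = T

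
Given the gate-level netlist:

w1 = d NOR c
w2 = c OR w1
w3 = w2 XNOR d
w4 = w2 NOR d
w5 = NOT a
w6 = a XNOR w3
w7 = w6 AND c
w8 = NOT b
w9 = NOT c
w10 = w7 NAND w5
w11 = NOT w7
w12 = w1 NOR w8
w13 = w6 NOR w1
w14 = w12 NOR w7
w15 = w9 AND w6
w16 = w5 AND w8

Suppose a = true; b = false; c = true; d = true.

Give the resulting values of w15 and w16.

w15 = false  w16 = false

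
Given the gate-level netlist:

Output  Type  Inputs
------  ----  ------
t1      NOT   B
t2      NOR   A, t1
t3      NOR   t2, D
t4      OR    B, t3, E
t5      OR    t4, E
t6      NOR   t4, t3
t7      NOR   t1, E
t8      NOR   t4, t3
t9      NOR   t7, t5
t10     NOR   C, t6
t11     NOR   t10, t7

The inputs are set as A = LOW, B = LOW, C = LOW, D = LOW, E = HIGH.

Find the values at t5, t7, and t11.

t5 = HIGH; t7 = LOW; t11 = LOW

t1 = NOT B = NOT LOW = HIGH
t2 = A NOR t1 = LOW NOR HIGH = LOW
t3 = t2 NOR D = LOW NOR LOW = HIGH
t4 = B OR t3 OR E = LOW OR HIGH OR HIGH = HIGH
t5 = t4 OR E = HIGH OR HIGH = HIGH
t6 = t4 NOR t3 = HIGH NOR HIGH = LOW
t7 = t1 NOR E = HIGH NOR HIGH = LOW
t10 = C NOR t6 = LOW NOR LOW = HIGH
t11 = t10 NOR t7 = HIGH NOR LOW = LOW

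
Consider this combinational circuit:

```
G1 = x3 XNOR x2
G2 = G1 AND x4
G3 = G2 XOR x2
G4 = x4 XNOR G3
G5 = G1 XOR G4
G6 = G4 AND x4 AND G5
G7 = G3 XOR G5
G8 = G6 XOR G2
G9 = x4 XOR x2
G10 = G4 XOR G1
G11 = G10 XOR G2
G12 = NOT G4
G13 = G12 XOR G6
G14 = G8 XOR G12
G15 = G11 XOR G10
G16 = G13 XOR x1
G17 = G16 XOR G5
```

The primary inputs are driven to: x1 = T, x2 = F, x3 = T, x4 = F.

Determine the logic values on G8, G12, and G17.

G8 = F, G12 = F, G17 = F

G1 = x3 XNOR x2 = T XNOR F = F
G2 = G1 AND x4 = F AND F = F
G3 = G2 XOR x2 = F XOR F = F
G4 = x4 XNOR G3 = F XNOR F = T
G5 = G1 XOR G4 = F XOR T = T
G6 = G4 AND x4 AND G5 = T AND F AND T = F
G8 = G6 XOR G2 = F XOR F = F
G12 = NOT G4 = NOT T = F
G13 = G12 XOR G6 = F XOR F = F
G16 = G13 XOR x1 = F XOR T = T
G17 = G16 XOR G5 = T XOR T = F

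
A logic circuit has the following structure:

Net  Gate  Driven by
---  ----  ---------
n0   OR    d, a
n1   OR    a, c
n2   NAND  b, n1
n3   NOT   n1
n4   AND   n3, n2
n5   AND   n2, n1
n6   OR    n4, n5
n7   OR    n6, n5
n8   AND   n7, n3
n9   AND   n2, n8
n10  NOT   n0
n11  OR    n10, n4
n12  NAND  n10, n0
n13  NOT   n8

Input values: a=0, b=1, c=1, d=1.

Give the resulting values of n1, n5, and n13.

n1 = 1, n5 = 0, n13 = 1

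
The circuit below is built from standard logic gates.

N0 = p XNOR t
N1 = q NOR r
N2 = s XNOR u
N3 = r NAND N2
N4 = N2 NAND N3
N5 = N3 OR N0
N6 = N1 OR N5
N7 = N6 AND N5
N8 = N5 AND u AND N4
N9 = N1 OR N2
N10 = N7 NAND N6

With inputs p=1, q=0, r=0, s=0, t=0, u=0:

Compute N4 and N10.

N4 = 0; N10 = 0

N0 = p XNOR t = 1 XNOR 0 = 0
N1 = q NOR r = 0 NOR 0 = 1
N2 = s XNOR u = 0 XNOR 0 = 1
N3 = r NAND N2 = 0 NAND 1 = 1
N4 = N2 NAND N3 = 1 NAND 1 = 0
N5 = N3 OR N0 = 1 OR 0 = 1
N6 = N1 OR N5 = 1 OR 1 = 1
N7 = N6 AND N5 = 1 AND 1 = 1
N10 = N7 NAND N6 = 1 NAND 1 = 0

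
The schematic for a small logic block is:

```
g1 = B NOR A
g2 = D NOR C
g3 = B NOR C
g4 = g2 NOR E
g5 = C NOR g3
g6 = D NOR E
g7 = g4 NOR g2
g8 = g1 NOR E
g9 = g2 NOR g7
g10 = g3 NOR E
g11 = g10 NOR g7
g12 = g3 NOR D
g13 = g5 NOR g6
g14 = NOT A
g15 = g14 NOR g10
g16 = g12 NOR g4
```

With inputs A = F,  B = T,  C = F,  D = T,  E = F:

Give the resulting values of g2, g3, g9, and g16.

g2 = D NOR C = T NOR F = F
g3 = B NOR C = T NOR F = F
g4 = g2 NOR E = F NOR F = T
g7 = g4 NOR g2 = T NOR F = F
g9 = g2 NOR g7 = F NOR F = T
g12 = g3 NOR D = F NOR T = F
g16 = g12 NOR g4 = F NOR T = F

g2 = F, g3 = F, g9 = T, g16 = F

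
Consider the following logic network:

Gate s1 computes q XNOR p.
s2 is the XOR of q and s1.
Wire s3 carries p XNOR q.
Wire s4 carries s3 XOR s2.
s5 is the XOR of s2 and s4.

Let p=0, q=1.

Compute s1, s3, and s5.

s1 = q XNOR p = 1 XNOR 0 = 0
s2 = q XOR s1 = 1 XOR 0 = 1
s3 = p XNOR q = 0 XNOR 1 = 0
s4 = s3 XOR s2 = 0 XOR 1 = 1
s5 = s2 XOR s4 = 1 XOR 1 = 0

s1 = 0, s3 = 0, s5 = 0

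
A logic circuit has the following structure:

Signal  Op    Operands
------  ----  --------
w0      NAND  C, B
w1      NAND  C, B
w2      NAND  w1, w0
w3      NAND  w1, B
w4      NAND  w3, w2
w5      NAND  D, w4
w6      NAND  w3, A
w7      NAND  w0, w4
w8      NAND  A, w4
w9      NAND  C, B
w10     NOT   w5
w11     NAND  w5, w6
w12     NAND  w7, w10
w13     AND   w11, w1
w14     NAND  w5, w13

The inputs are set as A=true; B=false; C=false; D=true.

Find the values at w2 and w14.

w0 = C NAND B = false NAND false = true
w1 = C NAND B = false NAND false = true
w2 = w1 NAND w0 = true NAND true = false
w3 = w1 NAND B = true NAND false = true
w4 = w3 NAND w2 = true NAND false = true
w5 = D NAND w4 = true NAND true = false
w6 = w3 NAND A = true NAND true = false
w11 = w5 NAND w6 = false NAND false = true
w13 = w11 AND w1 = true AND true = true
w14 = w5 NAND w13 = false NAND true = true

w2 = false, w14 = true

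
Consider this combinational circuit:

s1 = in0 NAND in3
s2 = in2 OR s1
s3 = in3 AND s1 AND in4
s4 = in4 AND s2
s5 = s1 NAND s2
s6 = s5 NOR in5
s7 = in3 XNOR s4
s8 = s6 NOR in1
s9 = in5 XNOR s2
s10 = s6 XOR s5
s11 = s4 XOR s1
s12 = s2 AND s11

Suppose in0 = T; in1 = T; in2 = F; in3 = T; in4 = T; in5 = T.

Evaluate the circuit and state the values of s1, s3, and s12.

s1 = F, s3 = F, s12 = F

s1 = in0 NAND in3 = T NAND T = F
s2 = in2 OR s1 = F OR F = F
s3 = in3 AND s1 AND in4 = T AND F AND T = F
s4 = in4 AND s2 = T AND F = F
s11 = s4 XOR s1 = F XOR F = F
s12 = s2 AND s11 = F AND F = F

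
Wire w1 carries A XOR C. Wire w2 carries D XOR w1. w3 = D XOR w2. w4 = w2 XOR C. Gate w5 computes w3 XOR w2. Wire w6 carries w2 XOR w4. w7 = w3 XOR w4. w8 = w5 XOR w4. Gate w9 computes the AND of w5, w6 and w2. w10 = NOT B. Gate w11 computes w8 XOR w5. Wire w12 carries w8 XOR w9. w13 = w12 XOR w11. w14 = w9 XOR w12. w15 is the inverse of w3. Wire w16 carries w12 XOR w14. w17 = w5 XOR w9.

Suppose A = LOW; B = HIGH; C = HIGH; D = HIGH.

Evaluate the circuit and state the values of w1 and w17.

w1 = A XOR C = LOW XOR HIGH = HIGH
w2 = D XOR w1 = HIGH XOR HIGH = LOW
w3 = D XOR w2 = HIGH XOR LOW = HIGH
w4 = w2 XOR C = LOW XOR HIGH = HIGH
w5 = w3 XOR w2 = HIGH XOR LOW = HIGH
w6 = w2 XOR w4 = LOW XOR HIGH = HIGH
w9 = w5 AND w6 AND w2 = HIGH AND HIGH AND LOW = LOW
w17 = w5 XOR w9 = HIGH XOR LOW = HIGH

w1 = HIGH; w17 = HIGH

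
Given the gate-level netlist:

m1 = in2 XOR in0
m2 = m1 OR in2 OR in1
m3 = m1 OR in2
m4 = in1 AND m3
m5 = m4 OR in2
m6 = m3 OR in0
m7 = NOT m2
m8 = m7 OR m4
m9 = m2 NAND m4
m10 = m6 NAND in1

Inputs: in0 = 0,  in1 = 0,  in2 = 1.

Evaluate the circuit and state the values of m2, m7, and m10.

m1 = in2 XOR in0 = 1 XOR 0 = 1
m2 = m1 OR in2 OR in1 = 1 OR 1 OR 0 = 1
m3 = m1 OR in2 = 1 OR 1 = 1
m6 = m3 OR in0 = 1 OR 0 = 1
m7 = NOT m2 = NOT 1 = 0
m10 = m6 NAND in1 = 1 NAND 0 = 1

m2 = 1; m7 = 0; m10 = 1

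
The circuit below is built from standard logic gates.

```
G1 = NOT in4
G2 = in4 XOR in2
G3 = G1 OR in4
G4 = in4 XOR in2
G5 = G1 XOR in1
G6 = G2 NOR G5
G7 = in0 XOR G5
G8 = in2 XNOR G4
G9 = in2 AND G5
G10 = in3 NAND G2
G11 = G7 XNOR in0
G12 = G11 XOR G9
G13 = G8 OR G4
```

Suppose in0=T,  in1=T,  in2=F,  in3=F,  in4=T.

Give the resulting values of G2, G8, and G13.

G2 = T; G8 = F; G13 = T

G2 = in4 XOR in2 = T XOR F = T
G4 = in4 XOR in2 = T XOR F = T
G8 = in2 XNOR G4 = F XNOR T = F
G13 = G8 OR G4 = F OR T = T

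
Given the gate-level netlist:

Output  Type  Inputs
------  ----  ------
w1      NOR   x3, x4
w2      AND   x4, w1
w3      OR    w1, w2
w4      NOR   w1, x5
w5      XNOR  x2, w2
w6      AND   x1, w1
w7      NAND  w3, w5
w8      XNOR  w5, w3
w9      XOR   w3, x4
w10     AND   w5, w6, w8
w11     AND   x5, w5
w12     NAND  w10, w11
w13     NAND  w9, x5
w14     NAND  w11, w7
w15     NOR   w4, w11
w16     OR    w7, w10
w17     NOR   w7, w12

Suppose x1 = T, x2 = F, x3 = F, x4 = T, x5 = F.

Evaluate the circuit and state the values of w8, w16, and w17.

w8 = F  w16 = T  w17 = F

w1 = x3 NOR x4 = F NOR T = F
w2 = x4 AND w1 = T AND F = F
w3 = w1 OR w2 = F OR F = F
w5 = x2 XNOR w2 = F XNOR F = T
w6 = x1 AND w1 = T AND F = F
w7 = w3 NAND w5 = F NAND T = T
w8 = w5 XNOR w3 = T XNOR F = F
w10 = w5 AND w6 AND w8 = T AND F AND F = F
w11 = x5 AND w5 = F AND T = F
w12 = w10 NAND w11 = F NAND F = T
w16 = w7 OR w10 = T OR F = T
w17 = w7 NOR w12 = T NOR T = F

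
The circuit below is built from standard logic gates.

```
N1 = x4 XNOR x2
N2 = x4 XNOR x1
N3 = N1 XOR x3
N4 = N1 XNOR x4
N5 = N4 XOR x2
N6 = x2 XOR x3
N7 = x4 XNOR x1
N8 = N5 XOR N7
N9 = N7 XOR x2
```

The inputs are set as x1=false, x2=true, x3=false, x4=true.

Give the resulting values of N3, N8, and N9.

N3 = true; N8 = false; N9 = true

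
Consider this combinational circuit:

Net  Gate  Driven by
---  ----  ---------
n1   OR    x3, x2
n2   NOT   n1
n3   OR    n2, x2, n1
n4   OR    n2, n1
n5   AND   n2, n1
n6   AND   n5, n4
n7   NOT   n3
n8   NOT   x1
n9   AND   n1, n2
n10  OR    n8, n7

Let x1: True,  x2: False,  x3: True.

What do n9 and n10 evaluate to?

n1 = x3 OR x2 = True OR False = True
n2 = NOT n1 = NOT True = False
n3 = n2 OR x2 OR n1 = False OR False OR True = True
n7 = NOT n3 = NOT True = False
n8 = NOT x1 = NOT True = False
n9 = n1 AND n2 = True AND False = False
n10 = n8 OR n7 = False OR False = False

n9 = False, n10 = False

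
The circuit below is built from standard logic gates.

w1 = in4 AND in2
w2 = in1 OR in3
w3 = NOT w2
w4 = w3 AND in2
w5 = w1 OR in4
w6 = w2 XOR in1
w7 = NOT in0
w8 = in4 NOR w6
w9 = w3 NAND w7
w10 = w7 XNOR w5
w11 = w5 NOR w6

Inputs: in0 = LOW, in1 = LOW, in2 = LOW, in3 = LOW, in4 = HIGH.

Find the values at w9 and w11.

w1 = in4 AND in2 = HIGH AND LOW = LOW
w2 = in1 OR in3 = LOW OR LOW = LOW
w3 = NOT w2 = NOT LOW = HIGH
w5 = w1 OR in4 = LOW OR HIGH = HIGH
w6 = w2 XOR in1 = LOW XOR LOW = LOW
w7 = NOT in0 = NOT LOW = HIGH
w9 = w3 NAND w7 = HIGH NAND HIGH = LOW
w11 = w5 NOR w6 = HIGH NOR LOW = LOW

w9 = LOW, w11 = LOW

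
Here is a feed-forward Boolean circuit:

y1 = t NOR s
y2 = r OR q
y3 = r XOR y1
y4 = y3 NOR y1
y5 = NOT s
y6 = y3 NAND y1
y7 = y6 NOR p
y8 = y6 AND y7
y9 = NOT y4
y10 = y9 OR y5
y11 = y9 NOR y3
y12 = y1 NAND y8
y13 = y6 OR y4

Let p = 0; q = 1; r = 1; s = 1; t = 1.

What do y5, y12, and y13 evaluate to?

y5 = 0, y12 = 1, y13 = 1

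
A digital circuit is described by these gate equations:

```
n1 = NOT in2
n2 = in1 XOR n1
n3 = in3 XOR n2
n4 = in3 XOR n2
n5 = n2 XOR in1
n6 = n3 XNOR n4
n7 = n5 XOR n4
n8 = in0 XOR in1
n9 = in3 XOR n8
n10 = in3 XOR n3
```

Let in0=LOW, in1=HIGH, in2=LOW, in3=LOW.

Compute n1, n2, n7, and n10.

n1 = NOT in2 = NOT LOW = HIGH
n2 = in1 XOR n1 = HIGH XOR HIGH = LOW
n3 = in3 XOR n2 = LOW XOR LOW = LOW
n4 = in3 XOR n2 = LOW XOR LOW = LOW
n5 = n2 XOR in1 = LOW XOR HIGH = HIGH
n7 = n5 XOR n4 = HIGH XOR LOW = HIGH
n10 = in3 XOR n3 = LOW XOR LOW = LOW

n1 = HIGH, n2 = LOW, n7 = HIGH, n10 = LOW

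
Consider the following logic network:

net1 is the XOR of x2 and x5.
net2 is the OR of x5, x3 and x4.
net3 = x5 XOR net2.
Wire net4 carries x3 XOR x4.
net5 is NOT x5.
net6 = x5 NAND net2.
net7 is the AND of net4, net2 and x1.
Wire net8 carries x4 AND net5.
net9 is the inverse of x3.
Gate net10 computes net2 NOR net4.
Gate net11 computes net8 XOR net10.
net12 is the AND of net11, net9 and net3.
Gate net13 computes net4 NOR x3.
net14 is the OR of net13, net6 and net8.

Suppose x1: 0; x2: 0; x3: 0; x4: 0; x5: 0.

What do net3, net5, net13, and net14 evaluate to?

net3 = 0, net5 = 1, net13 = 1, net14 = 1

net2 = x5 OR x3 OR x4 = 0 OR 0 OR 0 = 0
net3 = x5 XOR net2 = 0 XOR 0 = 0
net4 = x3 XOR x4 = 0 XOR 0 = 0
net5 = NOT x5 = NOT 0 = 1
net6 = x5 NAND net2 = 0 NAND 0 = 1
net8 = x4 AND net5 = 0 AND 1 = 0
net13 = net4 NOR x3 = 0 NOR 0 = 1
net14 = net13 OR net6 OR net8 = 1 OR 1 OR 0 = 1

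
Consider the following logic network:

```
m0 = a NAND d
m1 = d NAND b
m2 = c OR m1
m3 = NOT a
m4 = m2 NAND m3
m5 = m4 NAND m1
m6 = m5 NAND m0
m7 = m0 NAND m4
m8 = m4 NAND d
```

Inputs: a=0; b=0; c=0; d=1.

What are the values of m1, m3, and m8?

m1 = d NAND b = 1 NAND 0 = 1
m2 = c OR m1 = 0 OR 1 = 1
m3 = NOT a = NOT 0 = 1
m4 = m2 NAND m3 = 1 NAND 1 = 0
m8 = m4 NAND d = 0 NAND 1 = 1

m1 = 1, m3 = 1, m8 = 1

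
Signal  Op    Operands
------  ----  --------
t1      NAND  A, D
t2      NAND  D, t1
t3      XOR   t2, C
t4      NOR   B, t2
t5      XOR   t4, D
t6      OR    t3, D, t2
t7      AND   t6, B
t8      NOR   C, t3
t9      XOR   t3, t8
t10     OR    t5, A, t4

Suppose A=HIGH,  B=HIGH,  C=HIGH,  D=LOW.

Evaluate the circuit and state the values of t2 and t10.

t1 = A NAND D = HIGH NAND LOW = HIGH
t2 = D NAND t1 = LOW NAND HIGH = HIGH
t4 = B NOR t2 = HIGH NOR HIGH = LOW
t5 = t4 XOR D = LOW XOR LOW = LOW
t10 = t5 OR A OR t4 = LOW OR HIGH OR LOW = HIGH

t2 = HIGH, t10 = HIGH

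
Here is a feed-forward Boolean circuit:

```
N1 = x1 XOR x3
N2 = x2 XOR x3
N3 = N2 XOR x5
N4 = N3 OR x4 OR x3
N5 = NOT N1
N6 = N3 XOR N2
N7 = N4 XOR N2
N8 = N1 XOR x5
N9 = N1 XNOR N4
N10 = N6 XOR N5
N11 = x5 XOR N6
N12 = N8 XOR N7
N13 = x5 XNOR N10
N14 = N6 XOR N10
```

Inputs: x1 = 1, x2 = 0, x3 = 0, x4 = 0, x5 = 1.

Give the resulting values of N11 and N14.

N1 = x1 XOR x3 = 1 XOR 0 = 1
N2 = x2 XOR x3 = 0 XOR 0 = 0
N3 = N2 XOR x5 = 0 XOR 1 = 1
N5 = NOT N1 = NOT 1 = 0
N6 = N3 XOR N2 = 1 XOR 0 = 1
N10 = N6 XOR N5 = 1 XOR 0 = 1
N11 = x5 XOR N6 = 1 XOR 1 = 0
N14 = N6 XOR N10 = 1 XOR 1 = 0

N11 = 0, N14 = 0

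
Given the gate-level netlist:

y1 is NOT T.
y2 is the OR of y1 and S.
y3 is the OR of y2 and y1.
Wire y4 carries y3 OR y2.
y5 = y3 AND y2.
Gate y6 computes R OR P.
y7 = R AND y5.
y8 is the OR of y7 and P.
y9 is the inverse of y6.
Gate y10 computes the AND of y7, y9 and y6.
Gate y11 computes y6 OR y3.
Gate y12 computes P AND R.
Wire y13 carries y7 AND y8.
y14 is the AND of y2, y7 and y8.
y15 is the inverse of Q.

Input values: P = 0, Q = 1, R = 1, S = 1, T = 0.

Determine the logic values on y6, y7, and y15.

y1 = NOT T = NOT 0 = 1
y2 = y1 OR S = 1 OR 1 = 1
y3 = y2 OR y1 = 1 OR 1 = 1
y5 = y3 AND y2 = 1 AND 1 = 1
y6 = R OR P = 1 OR 0 = 1
y7 = R AND y5 = 1 AND 1 = 1
y15 = NOT Q = NOT 1 = 0

y6 = 1; y7 = 1; y15 = 0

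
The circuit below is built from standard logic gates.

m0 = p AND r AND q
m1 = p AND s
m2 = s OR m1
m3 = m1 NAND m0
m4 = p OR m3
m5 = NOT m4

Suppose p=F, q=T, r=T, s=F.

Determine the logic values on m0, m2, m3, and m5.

m0 = F; m2 = F; m3 = T; m5 = F

m0 = p AND r AND q = F AND T AND T = F
m1 = p AND s = F AND F = F
m2 = s OR m1 = F OR F = F
m3 = m1 NAND m0 = F NAND F = T
m4 = p OR m3 = F OR T = T
m5 = NOT m4 = NOT T = F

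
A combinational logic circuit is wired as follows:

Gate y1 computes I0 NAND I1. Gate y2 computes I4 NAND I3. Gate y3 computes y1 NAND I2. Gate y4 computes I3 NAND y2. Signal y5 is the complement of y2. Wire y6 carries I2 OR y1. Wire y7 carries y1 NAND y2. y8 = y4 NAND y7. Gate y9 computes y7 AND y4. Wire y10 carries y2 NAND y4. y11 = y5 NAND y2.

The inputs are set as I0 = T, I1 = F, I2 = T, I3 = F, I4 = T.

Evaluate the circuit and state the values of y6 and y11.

y6 = T, y11 = T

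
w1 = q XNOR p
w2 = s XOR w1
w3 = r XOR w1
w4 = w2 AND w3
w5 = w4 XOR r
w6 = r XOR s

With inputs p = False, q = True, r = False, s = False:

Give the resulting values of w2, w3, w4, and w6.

w1 = q XNOR p = True XNOR False = False
w2 = s XOR w1 = False XOR False = False
w3 = r XOR w1 = False XOR False = False
w4 = w2 AND w3 = False AND False = False
w6 = r XOR s = False XOR False = False

w2 = False, w3 = False, w4 = False, w6 = False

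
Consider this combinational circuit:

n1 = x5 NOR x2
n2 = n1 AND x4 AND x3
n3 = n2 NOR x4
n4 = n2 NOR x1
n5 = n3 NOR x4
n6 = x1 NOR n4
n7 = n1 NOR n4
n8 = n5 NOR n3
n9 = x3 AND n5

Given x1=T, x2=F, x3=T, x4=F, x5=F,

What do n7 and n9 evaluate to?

n7 = F, n9 = F

n1 = x5 NOR x2 = F NOR F = T
n2 = n1 AND x4 AND x3 = T AND F AND T = F
n3 = n2 NOR x4 = F NOR F = T
n4 = n2 NOR x1 = F NOR T = F
n5 = n3 NOR x4 = T NOR F = F
n7 = n1 NOR n4 = T NOR F = F
n9 = x3 AND n5 = T AND F = F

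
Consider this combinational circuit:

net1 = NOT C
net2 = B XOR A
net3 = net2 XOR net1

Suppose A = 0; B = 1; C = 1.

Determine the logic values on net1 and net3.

net1 = NOT C = NOT 1 = 0
net2 = B XOR A = 1 XOR 0 = 1
net3 = net2 XOR net1 = 1 XOR 0 = 1

net1 = 0; net3 = 1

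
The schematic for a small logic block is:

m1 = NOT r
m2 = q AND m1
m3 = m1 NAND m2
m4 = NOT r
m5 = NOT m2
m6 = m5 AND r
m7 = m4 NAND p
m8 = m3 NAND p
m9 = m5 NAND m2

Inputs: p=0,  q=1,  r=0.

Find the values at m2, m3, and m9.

m1 = NOT r = NOT 0 = 1
m2 = q AND m1 = 1 AND 1 = 1
m3 = m1 NAND m2 = 1 NAND 1 = 0
m5 = NOT m2 = NOT 1 = 0
m9 = m5 NAND m2 = 0 NAND 1 = 1

m2 = 1  m3 = 0  m9 = 1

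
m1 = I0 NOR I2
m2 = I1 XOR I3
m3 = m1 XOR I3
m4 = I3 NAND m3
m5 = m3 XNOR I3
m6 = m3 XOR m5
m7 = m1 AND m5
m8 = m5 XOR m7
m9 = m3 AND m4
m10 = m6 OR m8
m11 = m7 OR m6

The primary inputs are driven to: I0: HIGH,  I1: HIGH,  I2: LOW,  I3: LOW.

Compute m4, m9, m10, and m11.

m4 = HIGH, m9 = LOW, m10 = HIGH, m11 = HIGH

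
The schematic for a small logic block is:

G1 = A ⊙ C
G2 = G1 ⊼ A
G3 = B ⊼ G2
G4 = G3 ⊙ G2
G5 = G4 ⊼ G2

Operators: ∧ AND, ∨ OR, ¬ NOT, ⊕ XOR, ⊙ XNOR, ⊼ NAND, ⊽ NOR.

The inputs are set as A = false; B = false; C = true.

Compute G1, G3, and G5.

G1 = false, G3 = true, G5 = false

G1 = A XNOR C = false XNOR true = false
G2 = G1 NAND A = false NAND false = true
G3 = B NAND G2 = false NAND true = true
G4 = G3 XNOR G2 = true XNOR true = true
G5 = G4 NAND G2 = true NAND true = false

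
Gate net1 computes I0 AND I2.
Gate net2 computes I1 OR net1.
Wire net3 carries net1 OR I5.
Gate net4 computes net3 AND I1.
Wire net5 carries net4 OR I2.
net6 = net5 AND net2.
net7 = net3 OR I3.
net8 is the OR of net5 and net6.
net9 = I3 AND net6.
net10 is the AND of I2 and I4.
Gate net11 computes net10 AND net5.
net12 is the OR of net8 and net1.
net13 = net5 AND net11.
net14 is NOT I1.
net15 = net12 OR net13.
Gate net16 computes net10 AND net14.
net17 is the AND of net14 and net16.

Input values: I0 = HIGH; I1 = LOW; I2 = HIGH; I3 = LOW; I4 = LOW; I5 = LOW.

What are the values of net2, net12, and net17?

net2 = HIGH, net12 = HIGH, net17 = LOW

net1 = I0 AND I2 = HIGH AND HIGH = HIGH
net2 = I1 OR net1 = LOW OR HIGH = HIGH
net3 = net1 OR I5 = HIGH OR LOW = HIGH
net4 = net3 AND I1 = HIGH AND LOW = LOW
net5 = net4 OR I2 = LOW OR HIGH = HIGH
net6 = net5 AND net2 = HIGH AND HIGH = HIGH
net8 = net5 OR net6 = HIGH OR HIGH = HIGH
net10 = I2 AND I4 = HIGH AND LOW = LOW
net12 = net8 OR net1 = HIGH OR HIGH = HIGH
net14 = NOT I1 = NOT LOW = HIGH
net16 = net10 AND net14 = LOW AND HIGH = LOW
net17 = net14 AND net16 = HIGH AND LOW = LOW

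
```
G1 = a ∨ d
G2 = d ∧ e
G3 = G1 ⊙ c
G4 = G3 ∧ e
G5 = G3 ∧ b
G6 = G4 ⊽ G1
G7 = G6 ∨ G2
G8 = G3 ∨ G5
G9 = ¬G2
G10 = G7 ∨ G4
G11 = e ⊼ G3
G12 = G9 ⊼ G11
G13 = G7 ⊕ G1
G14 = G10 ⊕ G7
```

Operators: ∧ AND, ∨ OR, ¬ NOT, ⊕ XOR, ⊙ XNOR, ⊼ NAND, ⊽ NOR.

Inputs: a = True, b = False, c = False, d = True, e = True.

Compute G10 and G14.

G10 = True, G14 = False

G1 = a OR d = True OR True = True
G2 = d AND e = True AND True = True
G3 = G1 XNOR c = True XNOR False = False
G4 = G3 AND e = False AND True = False
G6 = G4 NOR G1 = False NOR True = False
G7 = G6 OR G2 = False OR True = True
G10 = G7 OR G4 = True OR False = True
G14 = G10 XOR G7 = True XOR True = False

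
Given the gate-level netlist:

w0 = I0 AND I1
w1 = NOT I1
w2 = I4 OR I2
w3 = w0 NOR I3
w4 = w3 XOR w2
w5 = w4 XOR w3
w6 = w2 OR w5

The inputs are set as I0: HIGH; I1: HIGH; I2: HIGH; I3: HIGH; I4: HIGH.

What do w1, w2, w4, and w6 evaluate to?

w1 = LOW, w2 = HIGH, w4 = HIGH, w6 = HIGH

w0 = I0 AND I1 = HIGH AND HIGH = HIGH
w1 = NOT I1 = NOT HIGH = LOW
w2 = I4 OR I2 = HIGH OR HIGH = HIGH
w3 = w0 NOR I3 = HIGH NOR HIGH = LOW
w4 = w3 XOR w2 = LOW XOR HIGH = HIGH
w5 = w4 XOR w3 = HIGH XOR LOW = HIGH
w6 = w2 OR w5 = HIGH OR HIGH = HIGH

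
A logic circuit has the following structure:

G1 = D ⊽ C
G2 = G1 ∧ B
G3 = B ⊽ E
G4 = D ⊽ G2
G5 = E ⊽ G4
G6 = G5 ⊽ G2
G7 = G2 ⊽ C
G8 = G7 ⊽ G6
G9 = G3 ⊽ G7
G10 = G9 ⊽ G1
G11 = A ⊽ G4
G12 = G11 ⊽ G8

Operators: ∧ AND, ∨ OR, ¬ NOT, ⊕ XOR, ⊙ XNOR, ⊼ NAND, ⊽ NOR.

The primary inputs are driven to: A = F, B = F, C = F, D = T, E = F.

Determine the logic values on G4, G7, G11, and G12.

G4 = F, G7 = T, G11 = T, G12 = F

G1 = D NOR C = T NOR F = F
G2 = G1 AND B = F AND F = F
G4 = D NOR G2 = T NOR F = F
G5 = E NOR G4 = F NOR F = T
G6 = G5 NOR G2 = T NOR F = F
G7 = G2 NOR C = F NOR F = T
G8 = G7 NOR G6 = T NOR F = F
G11 = A NOR G4 = F NOR F = T
G12 = G11 NOR G8 = T NOR F = F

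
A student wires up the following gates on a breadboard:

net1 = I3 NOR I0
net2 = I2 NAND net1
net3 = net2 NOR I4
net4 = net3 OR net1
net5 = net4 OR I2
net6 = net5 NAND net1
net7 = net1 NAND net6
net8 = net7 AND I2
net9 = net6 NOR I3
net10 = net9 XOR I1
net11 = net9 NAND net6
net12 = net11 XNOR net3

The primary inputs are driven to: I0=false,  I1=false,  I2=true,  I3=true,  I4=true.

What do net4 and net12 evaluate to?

net1 = I3 NOR I0 = true NOR false = false
net2 = I2 NAND net1 = true NAND false = true
net3 = net2 NOR I4 = true NOR true = false
net4 = net3 OR net1 = false OR false = false
net5 = net4 OR I2 = false OR true = true
net6 = net5 NAND net1 = true NAND false = true
net9 = net6 NOR I3 = true NOR true = false
net11 = net9 NAND net6 = false NAND true = true
net12 = net11 XNOR net3 = true XNOR false = false

net4 = false  net12 = false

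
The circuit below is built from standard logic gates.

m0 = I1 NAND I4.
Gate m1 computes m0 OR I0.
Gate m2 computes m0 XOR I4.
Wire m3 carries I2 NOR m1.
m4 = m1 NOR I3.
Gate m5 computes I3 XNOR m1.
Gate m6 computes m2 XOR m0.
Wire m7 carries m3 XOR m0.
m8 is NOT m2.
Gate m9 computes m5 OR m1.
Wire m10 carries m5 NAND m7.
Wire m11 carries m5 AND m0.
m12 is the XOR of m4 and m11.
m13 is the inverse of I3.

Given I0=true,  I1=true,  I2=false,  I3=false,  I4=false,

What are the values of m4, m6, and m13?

m4 = false; m6 = false; m13 = true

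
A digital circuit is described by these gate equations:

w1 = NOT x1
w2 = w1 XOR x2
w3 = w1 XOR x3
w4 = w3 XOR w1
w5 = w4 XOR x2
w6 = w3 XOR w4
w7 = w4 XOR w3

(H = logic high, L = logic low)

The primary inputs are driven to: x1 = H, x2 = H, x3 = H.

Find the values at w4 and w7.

w4 = H  w7 = L

w1 = NOT x1 = NOT H = L
w3 = w1 XOR x3 = L XOR H = H
w4 = w3 XOR w1 = H XOR L = H
w7 = w4 XOR w3 = H XOR H = L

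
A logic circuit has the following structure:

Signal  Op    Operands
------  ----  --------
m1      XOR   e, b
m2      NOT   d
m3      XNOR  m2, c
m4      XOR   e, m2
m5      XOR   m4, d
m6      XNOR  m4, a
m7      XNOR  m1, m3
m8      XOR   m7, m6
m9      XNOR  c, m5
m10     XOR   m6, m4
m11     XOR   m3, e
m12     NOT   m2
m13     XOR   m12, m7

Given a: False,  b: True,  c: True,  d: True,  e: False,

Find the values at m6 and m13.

m6 = True; m13 = True

m1 = e XOR b = False XOR True = True
m2 = NOT d = NOT True = False
m3 = m2 XNOR c = False XNOR True = False
m4 = e XOR m2 = False XOR False = False
m6 = m4 XNOR a = False XNOR False = True
m7 = m1 XNOR m3 = True XNOR False = False
m12 = NOT m2 = NOT False = True
m13 = m12 XOR m7 = True XOR False = True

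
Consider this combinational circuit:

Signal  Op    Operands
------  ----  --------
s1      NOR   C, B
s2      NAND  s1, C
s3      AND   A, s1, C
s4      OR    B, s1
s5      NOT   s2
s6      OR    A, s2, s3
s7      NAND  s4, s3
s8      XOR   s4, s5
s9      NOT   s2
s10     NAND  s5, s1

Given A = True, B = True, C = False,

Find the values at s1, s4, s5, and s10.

s1 = False  s4 = True  s5 = False  s10 = True

s1 = C NOR B = False NOR True = False
s2 = s1 NAND C = False NAND False = True
s4 = B OR s1 = True OR False = True
s5 = NOT s2 = NOT True = False
s10 = s5 NAND s1 = False NAND False = True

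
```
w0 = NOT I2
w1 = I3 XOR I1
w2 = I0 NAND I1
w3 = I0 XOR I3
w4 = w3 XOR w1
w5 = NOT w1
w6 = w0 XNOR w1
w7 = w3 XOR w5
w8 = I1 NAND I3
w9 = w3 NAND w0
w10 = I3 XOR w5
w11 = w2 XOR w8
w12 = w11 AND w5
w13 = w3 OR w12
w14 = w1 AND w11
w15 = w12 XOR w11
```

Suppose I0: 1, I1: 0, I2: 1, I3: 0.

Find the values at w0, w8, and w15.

w0 = 0; w8 = 1; w15 = 0

w0 = NOT I2 = NOT 1 = 0
w1 = I3 XOR I1 = 0 XOR 0 = 0
w2 = I0 NAND I1 = 1 NAND 0 = 1
w5 = NOT w1 = NOT 0 = 1
w8 = I1 NAND I3 = 0 NAND 0 = 1
w11 = w2 XOR w8 = 1 XOR 1 = 0
w12 = w11 AND w5 = 0 AND 1 = 0
w15 = w12 XOR w11 = 0 XOR 0 = 0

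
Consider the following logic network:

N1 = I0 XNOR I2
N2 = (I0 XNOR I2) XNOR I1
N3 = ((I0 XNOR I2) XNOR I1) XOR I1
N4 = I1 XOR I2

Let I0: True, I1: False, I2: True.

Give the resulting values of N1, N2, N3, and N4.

N1 = True, N2 = False, N3 = False, N4 = True

N1 = True XNOR True = True
N2 = (True XNOR True) XNOR False = False
N3 = ((True XNOR True) XNOR False) XOR False = False
N4 = False XOR True = True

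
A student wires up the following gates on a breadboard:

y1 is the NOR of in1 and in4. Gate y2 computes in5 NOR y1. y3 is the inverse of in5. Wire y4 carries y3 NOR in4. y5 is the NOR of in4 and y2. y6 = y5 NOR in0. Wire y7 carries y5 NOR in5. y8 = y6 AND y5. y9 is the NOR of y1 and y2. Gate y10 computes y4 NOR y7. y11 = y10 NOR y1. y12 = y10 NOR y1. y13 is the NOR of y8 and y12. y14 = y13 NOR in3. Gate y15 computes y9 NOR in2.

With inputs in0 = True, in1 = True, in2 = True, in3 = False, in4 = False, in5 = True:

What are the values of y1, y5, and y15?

y1 = False  y5 = True  y15 = False

y1 = in1 NOR in4 = True NOR False = False
y2 = in5 NOR y1 = True NOR False = False
y5 = in4 NOR y2 = False NOR False = True
y9 = y1 NOR y2 = False NOR False = True
y15 = y9 NOR in2 = True NOR True = False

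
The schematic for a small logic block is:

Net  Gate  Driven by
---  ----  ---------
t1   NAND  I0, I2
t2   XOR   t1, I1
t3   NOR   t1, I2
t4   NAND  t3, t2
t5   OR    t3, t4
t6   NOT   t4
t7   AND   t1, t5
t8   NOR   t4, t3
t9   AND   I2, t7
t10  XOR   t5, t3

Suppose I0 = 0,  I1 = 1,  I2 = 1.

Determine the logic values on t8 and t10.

t1 = I0 NAND I2 = 0 NAND 1 = 1
t2 = t1 XOR I1 = 1 XOR 1 = 0
t3 = t1 NOR I2 = 1 NOR 1 = 0
t4 = t3 NAND t2 = 0 NAND 0 = 1
t5 = t3 OR t4 = 0 OR 1 = 1
t8 = t4 NOR t3 = 1 NOR 0 = 0
t10 = t5 XOR t3 = 1 XOR 0 = 1

t8 = 0  t10 = 1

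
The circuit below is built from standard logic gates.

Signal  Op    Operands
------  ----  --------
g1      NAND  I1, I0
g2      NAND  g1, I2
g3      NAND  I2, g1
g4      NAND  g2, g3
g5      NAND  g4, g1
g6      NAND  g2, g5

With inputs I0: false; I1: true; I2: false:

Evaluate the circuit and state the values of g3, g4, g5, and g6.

g3 = true; g4 = false; g5 = true; g6 = false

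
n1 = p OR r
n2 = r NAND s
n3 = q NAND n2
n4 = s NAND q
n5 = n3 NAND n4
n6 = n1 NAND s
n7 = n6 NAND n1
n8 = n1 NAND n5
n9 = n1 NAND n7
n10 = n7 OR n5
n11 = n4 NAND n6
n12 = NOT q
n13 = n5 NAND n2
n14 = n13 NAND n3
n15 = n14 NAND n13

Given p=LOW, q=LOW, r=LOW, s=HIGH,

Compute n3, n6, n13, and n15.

n1 = p OR r = LOW OR LOW = LOW
n2 = r NAND s = LOW NAND HIGH = HIGH
n3 = q NAND n2 = LOW NAND HIGH = HIGH
n4 = s NAND q = HIGH NAND LOW = HIGH
n5 = n3 NAND n4 = HIGH NAND HIGH = LOW
n6 = n1 NAND s = LOW NAND HIGH = HIGH
n13 = n5 NAND n2 = LOW NAND HIGH = HIGH
n14 = n13 NAND n3 = HIGH NAND HIGH = LOW
n15 = n14 NAND n13 = LOW NAND HIGH = HIGH

n3 = HIGH, n6 = HIGH, n13 = HIGH, n15 = HIGH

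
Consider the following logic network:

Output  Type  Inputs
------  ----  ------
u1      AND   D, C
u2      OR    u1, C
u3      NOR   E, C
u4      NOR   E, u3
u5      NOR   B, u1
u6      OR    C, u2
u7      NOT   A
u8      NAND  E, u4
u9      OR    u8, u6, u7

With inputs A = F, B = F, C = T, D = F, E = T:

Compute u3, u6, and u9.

u3 = F  u6 = T  u9 = T

u1 = D AND C = F AND T = F
u2 = u1 OR C = F OR T = T
u3 = E NOR C = T NOR T = F
u4 = E NOR u3 = T NOR F = F
u6 = C OR u2 = T OR T = T
u7 = NOT A = NOT F = T
u8 = E NAND u4 = T NAND F = T
u9 = u8 OR u6 OR u7 = T OR T OR T = T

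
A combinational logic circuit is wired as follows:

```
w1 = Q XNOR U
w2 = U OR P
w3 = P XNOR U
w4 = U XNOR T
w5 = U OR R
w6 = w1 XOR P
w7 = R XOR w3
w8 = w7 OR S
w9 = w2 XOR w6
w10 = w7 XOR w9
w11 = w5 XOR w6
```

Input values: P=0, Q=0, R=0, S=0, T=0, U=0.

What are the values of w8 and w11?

w8 = 1, w11 = 1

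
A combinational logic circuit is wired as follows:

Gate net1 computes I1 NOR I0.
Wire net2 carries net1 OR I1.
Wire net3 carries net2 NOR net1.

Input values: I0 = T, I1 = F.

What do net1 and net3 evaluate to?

net1 = F; net3 = T

net1 = I1 NOR I0 = F NOR T = F
net2 = net1 OR I1 = F OR F = F
net3 = net2 NOR net1 = F NOR F = T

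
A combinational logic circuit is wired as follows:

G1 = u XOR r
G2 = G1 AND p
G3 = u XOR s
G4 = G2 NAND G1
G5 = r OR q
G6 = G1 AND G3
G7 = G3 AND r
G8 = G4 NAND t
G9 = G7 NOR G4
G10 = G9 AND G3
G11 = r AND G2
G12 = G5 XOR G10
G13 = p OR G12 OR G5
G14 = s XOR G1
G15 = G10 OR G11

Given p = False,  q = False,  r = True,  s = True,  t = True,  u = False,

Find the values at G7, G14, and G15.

G7 = True  G14 = False  G15 = False

G1 = u XOR r = False XOR True = True
G2 = G1 AND p = True AND False = False
G3 = u XOR s = False XOR True = True
G4 = G2 NAND G1 = False NAND True = True
G7 = G3 AND r = True AND True = True
G9 = G7 NOR G4 = True NOR True = False
G10 = G9 AND G3 = False AND True = False
G11 = r AND G2 = True AND False = False
G14 = s XOR G1 = True XOR True = False
G15 = G10 OR G11 = False OR False = False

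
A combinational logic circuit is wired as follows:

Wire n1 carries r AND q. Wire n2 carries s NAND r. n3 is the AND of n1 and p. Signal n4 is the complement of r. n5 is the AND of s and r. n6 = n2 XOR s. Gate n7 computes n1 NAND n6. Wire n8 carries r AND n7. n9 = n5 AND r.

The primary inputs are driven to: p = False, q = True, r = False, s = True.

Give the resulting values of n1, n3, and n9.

n1 = r AND q = False AND True = False
n3 = n1 AND p = False AND False = False
n5 = s AND r = True AND False = False
n9 = n5 AND r = False AND False = False

n1 = False  n3 = False  n9 = False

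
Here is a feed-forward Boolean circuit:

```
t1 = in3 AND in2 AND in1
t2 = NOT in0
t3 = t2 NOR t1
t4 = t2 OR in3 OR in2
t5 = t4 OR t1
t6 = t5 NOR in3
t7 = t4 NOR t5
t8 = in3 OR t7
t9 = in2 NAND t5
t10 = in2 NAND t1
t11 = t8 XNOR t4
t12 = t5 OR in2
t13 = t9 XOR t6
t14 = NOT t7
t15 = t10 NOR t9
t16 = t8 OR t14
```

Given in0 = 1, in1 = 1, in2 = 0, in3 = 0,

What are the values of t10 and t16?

t1 = in3 AND in2 AND in1 = 0 AND 0 AND 1 = 0
t2 = NOT in0 = NOT 1 = 0
t4 = t2 OR in3 OR in2 = 0 OR 0 OR 0 = 0
t5 = t4 OR t1 = 0 OR 0 = 0
t7 = t4 NOR t5 = 0 NOR 0 = 1
t8 = in3 OR t7 = 0 OR 1 = 1
t10 = in2 NAND t1 = 0 NAND 0 = 1
t14 = NOT t7 = NOT 1 = 0
t16 = t8 OR t14 = 1 OR 0 = 1

t10 = 1; t16 = 1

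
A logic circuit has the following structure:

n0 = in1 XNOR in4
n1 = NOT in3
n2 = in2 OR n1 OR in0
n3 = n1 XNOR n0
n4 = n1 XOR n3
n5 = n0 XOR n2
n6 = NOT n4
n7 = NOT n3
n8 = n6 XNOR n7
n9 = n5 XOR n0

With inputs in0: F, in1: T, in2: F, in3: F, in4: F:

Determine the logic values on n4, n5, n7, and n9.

n0 = in1 XNOR in4 = T XNOR F = F
n1 = NOT in3 = NOT F = T
n2 = in2 OR n1 OR in0 = F OR T OR F = T
n3 = n1 XNOR n0 = T XNOR F = F
n4 = n1 XOR n3 = T XOR F = T
n5 = n0 XOR n2 = F XOR T = T
n7 = NOT n3 = NOT F = T
n9 = n5 XOR n0 = T XOR F = T

n4 = T, n5 = T, n7 = T, n9 = T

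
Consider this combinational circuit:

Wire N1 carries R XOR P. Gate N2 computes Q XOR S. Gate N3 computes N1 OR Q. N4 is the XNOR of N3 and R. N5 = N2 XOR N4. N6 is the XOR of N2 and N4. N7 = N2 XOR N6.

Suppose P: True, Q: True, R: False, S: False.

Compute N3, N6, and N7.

N3 = True; N6 = True; N7 = False

N1 = R XOR P = False XOR True = True
N2 = Q XOR S = True XOR False = True
N3 = N1 OR Q = True OR True = True
N4 = N3 XNOR R = True XNOR False = False
N6 = N2 XOR N4 = True XOR False = True
N7 = N2 XOR N6 = True XOR True = False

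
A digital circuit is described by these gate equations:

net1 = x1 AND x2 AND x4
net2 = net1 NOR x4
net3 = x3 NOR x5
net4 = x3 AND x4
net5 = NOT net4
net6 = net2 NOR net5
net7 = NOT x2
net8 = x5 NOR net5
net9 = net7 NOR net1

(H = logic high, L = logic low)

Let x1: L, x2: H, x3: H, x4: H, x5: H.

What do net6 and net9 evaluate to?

net1 = x1 AND x2 AND x4 = L AND H AND H = L
net2 = net1 NOR x4 = L NOR H = L
net4 = x3 AND x4 = H AND H = H
net5 = NOT net4 = NOT H = L
net6 = net2 NOR net5 = L NOR L = H
net7 = NOT x2 = NOT H = L
net9 = net7 NOR net1 = L NOR L = H

net6 = H; net9 = H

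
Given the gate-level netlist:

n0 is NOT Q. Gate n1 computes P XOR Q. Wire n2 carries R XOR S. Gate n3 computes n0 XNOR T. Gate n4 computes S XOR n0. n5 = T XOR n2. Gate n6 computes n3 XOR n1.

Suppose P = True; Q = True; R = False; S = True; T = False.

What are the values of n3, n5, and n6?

n3 = True, n5 = True, n6 = True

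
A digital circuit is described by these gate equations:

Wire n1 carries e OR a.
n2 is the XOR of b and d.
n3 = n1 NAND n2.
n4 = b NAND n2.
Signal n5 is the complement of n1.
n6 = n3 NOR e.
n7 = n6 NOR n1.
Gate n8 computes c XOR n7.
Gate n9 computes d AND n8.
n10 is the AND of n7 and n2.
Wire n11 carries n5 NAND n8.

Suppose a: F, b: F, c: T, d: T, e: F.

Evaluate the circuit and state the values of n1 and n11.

n1 = F, n11 = T

n1 = e OR a = F OR F = F
n2 = b XOR d = F XOR T = T
n3 = n1 NAND n2 = F NAND T = T
n5 = NOT n1 = NOT F = T
n6 = n3 NOR e = T NOR F = F
n7 = n6 NOR n1 = F NOR F = T
n8 = c XOR n7 = T XOR T = F
n11 = n5 NAND n8 = T NAND F = T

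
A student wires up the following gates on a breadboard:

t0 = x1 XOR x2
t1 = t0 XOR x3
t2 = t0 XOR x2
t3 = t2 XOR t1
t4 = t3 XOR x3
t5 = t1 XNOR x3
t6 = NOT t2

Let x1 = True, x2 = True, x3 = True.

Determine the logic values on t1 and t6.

t1 = True  t6 = False

t0 = x1 XOR x2 = True XOR True = False
t1 = t0 XOR x3 = False XOR True = True
t2 = t0 XOR x2 = False XOR True = True
t6 = NOT t2 = NOT True = False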